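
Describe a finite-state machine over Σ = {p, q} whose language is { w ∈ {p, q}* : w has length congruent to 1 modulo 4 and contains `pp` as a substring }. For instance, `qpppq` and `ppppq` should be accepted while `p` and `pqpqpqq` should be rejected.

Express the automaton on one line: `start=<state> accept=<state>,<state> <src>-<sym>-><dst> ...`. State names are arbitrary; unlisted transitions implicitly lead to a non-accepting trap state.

start=s0 accept=s11 s0-p->s1 s0-q->s2 s1-p->s3 s1-q->s4 s2-p->s5 s2-q->s4 s3-p->s6 s3-q->s6 s4-p->s7 s4-q->s8 s5-p->s6 s5-q->s8 s6-p->s9 s6-q->s9 s7-p->s9 s7-q->s0 s8-p->s10 s8-q->s0 s9-p->s11 s9-q->s11 s10-p->s11 s10-q->s2 s11-p->s3 s11-q->s3

Run two small machines in parallel and take their product. The first has 4 states tracking the input length modulo 4; the second has 3 states tracking whether and how much of `pp` has been seen. A product state is a pair (one from each), accepting exactly when both do.
With 12 states:
          p    q  
>  s0     s1   s2 
   s1     s3   s4 
   s2     s5   s4 
   s3     s6   s6 
   s4     s7   s8 
   s5     s6   s8 
   s6     s9   s9 
   s7     s9   s0 
   s8    s10   s0 
   s9    s11  s11 
   s10   s11   s2 
 * s11    s3   s3 
(> = start, * = accepting)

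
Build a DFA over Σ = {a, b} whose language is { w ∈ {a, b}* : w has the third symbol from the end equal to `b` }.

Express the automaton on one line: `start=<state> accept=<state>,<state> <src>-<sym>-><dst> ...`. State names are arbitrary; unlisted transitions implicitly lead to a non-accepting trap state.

start=q0 accept=q11,q12,q13,q14 q0-a->q1 q0-b->q2 q1-a->q3 q1-b->q4 q2-a->q5 q2-b->q6 q3-a->q7 q3-b->q8 q4-a->q9 q4-b->q10 q5-a->q11 q5-b->q12 q6-a->q13 q6-b->q14 q7-a->q7 q7-b->q8 q8-a->q9 q8-b->q10 q9-a->q11 q9-b->q12 q10-a->q13 q10-b->q14 q11-a->q7 q11-b->q8 q12-a->q9 q12-b->q10 q13-a->q11 q13-b->q12 q14-a->q13 q14-b->q14

A DFA must remember the last 3 symbols (since which symbol is third-to-last isn't known until the input ends). Use one state per possible window of the last ≤3 symbols; accept from those whose window starts with `b`.
A 15-state machine:
          a    b  
>  q0     q1   q2 
   q1     q3   q4 
   q2     q5   q6 
   q3     q7   q8 
   q4     q9  q10 
   q5    q11  q12 
   q6    q13  q14 
   q7     q7   q8 
   q8     q9  q10 
   q9    q11  q12 
   q10   q13  q14 
 * q11    q7   q8 
 * q12    q9  q10 
 * q13   q11  q12 
 * q14   q13  q14 
(> = start, * = accepting)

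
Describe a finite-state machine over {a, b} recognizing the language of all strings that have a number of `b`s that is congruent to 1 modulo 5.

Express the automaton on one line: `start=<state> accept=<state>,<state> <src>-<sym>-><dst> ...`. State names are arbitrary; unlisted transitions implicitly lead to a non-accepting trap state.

Keep the running count of `b`s modulo 5: each `b` advances along the cycle q0 → q1 → q2 → q3 → q4 → q0 while other symbols loop. Accept at q1.
With 5 states:
        a   b  
>  q0   q0  q1 
 * q1   q1  q2 
   q2   q2  q3 
   q3   q3  q4 
   q4   q4  q0 
(> = start, * = accepting)

start=q0 accept=q1 q0-a->q0 q0-b->q1 q1-a->q1 q1-b->q2 q2-a->q2 q2-b->q3 q3-a->q3 q3-b->q4 q4-a->q4 q4-b->q0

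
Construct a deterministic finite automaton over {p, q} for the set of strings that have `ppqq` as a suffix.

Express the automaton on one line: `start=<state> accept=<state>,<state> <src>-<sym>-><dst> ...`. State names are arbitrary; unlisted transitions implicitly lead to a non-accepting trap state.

start=S0 accept=S4 S0-p->S1 S0-q->S0 S1-p->S2 S1-q->S0 S2-p->S2 S2-q->S3 S3-p->S1 S3-q->S4 S4-p->S1 S4-q->S0

Remember how much of `ppqq` the current input suffix matches. State S0 means no match yet; S1 means the last symbol is `p`; S2 means the last 2 symbols are `pp`; S3 means the last 3 symbols are `ppq`; S4 means the last 4 symbols are `ppqq`. Only S4 accepts. On a mismatch, fall back to the longest proper suffix that is still a prefix of `ppqq`.
A 5-state machine:
        p   q  
>  S0   S1  S0 
   S1   S2  S0 
   S2   S2  S3 
   S3   S1  S4 
 * S4   S1  S0 
(> = start, * = accepting)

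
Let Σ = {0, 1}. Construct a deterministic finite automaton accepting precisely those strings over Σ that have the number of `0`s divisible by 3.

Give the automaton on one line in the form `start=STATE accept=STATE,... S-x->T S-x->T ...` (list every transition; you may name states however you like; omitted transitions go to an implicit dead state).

start=q0 accept=q0 q0-0->q1 q0-1->q0 q1-0->q2 q1-1->q1 q2-0->q0 q2-1->q2

Keep the running count of `0`s modulo 3: each `0` advances along the cycle q0 → q1 → q2 → q0 while other symbols loop. Accept at q0.
With 3 states:
        0   1  
>* q0   q1  q0 
   q1   q2  q1 
   q2   q0  q2 
(> = start, * = accepting)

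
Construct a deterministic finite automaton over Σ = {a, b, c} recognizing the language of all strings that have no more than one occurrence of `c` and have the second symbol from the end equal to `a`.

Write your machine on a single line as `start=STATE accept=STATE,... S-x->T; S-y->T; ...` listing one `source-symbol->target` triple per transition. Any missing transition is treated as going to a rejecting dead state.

Run two small machines in parallel and take their product. The first has 3 states tracking the count of `c`s, saturating at 2; the second has 13 states tracking the last 2 symbols read. A product state is a pair (one from each), accepting exactly when both do. After merging equivalent states the machine shrinks.
        a   b   c  
>  s0   s1  s0  s2 
   s1   s3  s4  s5 
   s2   s6  s2  s7 
 * s3   s3  s4  s5 
 * s4   s1  s0  s2 
 * s5   s6  s2  s7 
   s6   s8  s5  s7 
   s7   s7  s7  s7 
 * s8   s8  s5  s7 
(> = start, * = accepting)

start=s0; accept=s3,s4,s5,s8; s0-a->s1; s0-b->s0; s0-c->s2; s1-a->s3; s1-b->s4; s1-c->s5; s2-a->s6; s2-b->s2; s2-c->s7; s3-a->s3; s3-b->s4; s3-c->s5; s4-a->s1; s4-b->s0; s4-c->s2; s5-a->s6; s5-b->s2; s5-c->s7; s6-a->s8; s6-b->s5; s6-c->s7; s7-a->s7; s7-b->s7; s7-c->s7; s8-a->s8; s8-b->s5; s8-c->s7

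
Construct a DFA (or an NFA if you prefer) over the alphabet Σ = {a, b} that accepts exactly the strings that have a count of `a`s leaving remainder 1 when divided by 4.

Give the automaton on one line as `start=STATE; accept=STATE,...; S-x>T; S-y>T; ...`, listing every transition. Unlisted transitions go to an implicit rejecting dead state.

Keep the running count of `a`s modulo 4: each `a` advances along the cycle S0 → S1 → S2 → S3 → S0 while other symbols loop. Accept at S1.
With 4 states:
        a   b  
>  S0   S1  S0 
 * S1   S2  S1 
   S2   S3  S2 
   S3   S0  S3 
(> = start, * = accepting)

start=S0; accept=S1; S0-a>S1; S0-b>S0; S1-a>S2; S1-b>S1; S2-a>S3; S2-b>S2; S3-a>S0; S3-b>S3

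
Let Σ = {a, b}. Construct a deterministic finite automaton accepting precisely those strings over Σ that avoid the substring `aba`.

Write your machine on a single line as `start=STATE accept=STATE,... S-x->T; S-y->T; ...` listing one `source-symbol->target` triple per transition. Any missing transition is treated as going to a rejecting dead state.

Track partial matches of the forbidden pattern `aba`. State S3 is a dead state reached once `aba` has occurred; every other state accepts. S0 means no part of `aba` is currently matched.
4 states suffice.
        a   b  
>* S0   S1  S0 
 * S1   S1  S2 
 * S2   S3  S0 
   S3   S3  S3 
(> = start, * = accepting)

start=S0; accept=S0,S1,S2; S0-a->S1; S0-b->S0; S1-a->S1; S1-b->S2; S2-a->S3; S2-b->S0; S3-a->S3; S3-b->S3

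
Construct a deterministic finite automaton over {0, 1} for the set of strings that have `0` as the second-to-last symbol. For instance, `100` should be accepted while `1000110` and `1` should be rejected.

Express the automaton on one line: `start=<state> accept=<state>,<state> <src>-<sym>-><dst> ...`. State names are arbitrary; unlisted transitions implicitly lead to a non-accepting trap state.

A DFA must remember the last 2 symbols (since which symbol is second-to-last isn't known until the input ends). Use one state per possible window of the last ≤2 symbols; accept from those whose window starts with `0`.
A 7-state machine:
        0   1  
>  q0   q1  q2 
   q1   q3  q4 
   q2   q5  q6 
 * q3   q3  q4 
 * q4   q5  q6 
   q5   q3  q4 
   q6   q5  q6 
(> = start, * = accepting)

start=q0 accept=q3,q4 q0-0->q1 q0-1->q2 q1-0->q3 q1-1->q4 q2-0->q5 q2-1->q6 q3-0->q3 q3-1->q4 q4-0->q5 q4-1->q6 q5-0->q3 q5-1->q4 q6-0->q5 q6-1->q6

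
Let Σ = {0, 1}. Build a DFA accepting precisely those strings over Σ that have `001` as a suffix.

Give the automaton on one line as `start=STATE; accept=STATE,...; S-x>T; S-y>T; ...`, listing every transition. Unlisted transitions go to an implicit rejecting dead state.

start=q0; accept=q3; q0-0>q1; q0-1>q0; q1-0>q2; q1-1>q0; q2-0>q2; q2-1>q3; q3-0>q1; q3-1>q0

Let each state record the length of the longest suffix of the input read so far that is also a prefix of `001`. q1 means the last symbol is `0`; q2 means the last 2 symbols are `00`; q3 means the last 3 symbols are `001`. Accept only at q3, where the string currently ends in `001`.
With 4 states:
        0   1  
>  q0   q1  q0 
   q1   q2  q0 
   q2   q2  q3 
 * q3   q1  q0 
(> = start, * = accepting)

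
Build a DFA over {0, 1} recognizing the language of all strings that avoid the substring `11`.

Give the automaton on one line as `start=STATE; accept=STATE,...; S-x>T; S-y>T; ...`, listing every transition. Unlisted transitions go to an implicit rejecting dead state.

Track partial matches of the forbidden pattern `11`. State S2 is a dead state reached once `11` has occurred; every other state accepts. S0 means no part of `11` is currently matched.
3 states suffice.
        0   1  
>* S0   S0  S1 
 * S1   S0  S2 
   S2   S2  S2 
(> = start, * = accepting)

start=S0; accept=S0,S1; S0-0>S0; S0-1>S1; S1-0>S0; S1-1>S2; S2-0>S2; S2-1>S2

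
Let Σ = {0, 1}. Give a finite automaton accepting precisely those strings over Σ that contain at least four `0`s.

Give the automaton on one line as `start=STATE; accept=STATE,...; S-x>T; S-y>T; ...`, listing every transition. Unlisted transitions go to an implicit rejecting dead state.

start=q0; accept=q4,q5; q0-0>q1; q0-1>q0; q1-0>q2; q1-1>q1; q2-0>q3; q2-1>q2; q3-0>q4; q3-1>q3; q4-0>q5; q4-1>q4; q5-0>q5; q5-1>q5

Only the number of `0`s matters, and only up to 5. Make a chain q0 → q1 → q2 → q3 → q4 → q5 advanced by each `0` (with q5 absorbing); every other symbol self-loops. The accepting set is {q4, q5}.
6 states suffice.
        0   1  
>  q0   q1  q0 
   q1   q2  q1 
   q2   q3  q2 
   q3   q4  q3 
 * q4   q5  q4 
 * q5   q5  q5 
(> = start, * = accepting)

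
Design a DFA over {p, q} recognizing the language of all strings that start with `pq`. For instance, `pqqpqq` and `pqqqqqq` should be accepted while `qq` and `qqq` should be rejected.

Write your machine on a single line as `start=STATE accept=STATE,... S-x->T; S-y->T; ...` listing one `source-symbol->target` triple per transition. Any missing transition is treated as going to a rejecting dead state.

start=s0; accept=s2; s0-p->s1; s0-q->s3; s1-p->s3; s1-q->s2; s2-p->s2; s2-q->s2; s3-p->s3; s3-q->s3

Walk along `pq` while the input agrees: from s0 take `p` to s1, and so on. Any deviation drops to the rejecting sink s3. Once s2 is reached the prefix is confirmed and every continuation is accepted.
A 4-state machine:
        p   q  
>  s0   s1  s3 
   s1   s3  s2 
 * s2   s2  s2 
   s3   s3  s3 
(> = start, * = accepting)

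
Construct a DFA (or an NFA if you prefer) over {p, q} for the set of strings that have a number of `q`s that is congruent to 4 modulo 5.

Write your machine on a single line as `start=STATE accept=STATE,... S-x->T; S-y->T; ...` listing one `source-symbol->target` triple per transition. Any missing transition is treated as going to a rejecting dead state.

start=A; accept=E; A-p->A; A-q->B; B-p->B; B-q->C; C-p->C; C-q->D; D-p->D; D-q->E; E-p->E; E-q->A

Keep the running count of `q`s modulo 5: each `q` advances along the cycle A → B → C → D → E → A while other symbols loop. Accept at E.
A 5-state machine:
       p  q 
>  A   A  B 
   B   B  C 
   C   C  D 
   D   D  E 
 * E   E  A 
(> = start, * = accepting)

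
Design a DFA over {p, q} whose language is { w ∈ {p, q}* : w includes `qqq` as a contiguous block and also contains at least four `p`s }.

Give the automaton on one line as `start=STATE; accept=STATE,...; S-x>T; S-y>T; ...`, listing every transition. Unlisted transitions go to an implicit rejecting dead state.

start=s0; accept=s22,s23; s0-p>s1; s0-q>s2; s1-p>s3; s1-q>s4; s2-p>s1; s2-q>s5; s3-p>s6; s3-q>s7; s4-p>s3; s4-q>s8; s5-p>s1; s5-q>s9; s6-p>s10; s6-q>s11; s7-p>s6; s7-q>s12; s8-p>s3; s8-q>s13; s9-p>s13; s9-q>s9; s10-p>s14; s10-q>s15; s11-p>s10; s11-q>s16; s12-p>s6; s12-q>s17; s13-p>s17; s13-q>s13; s14-p>s14; s14-q>s18; s15-p>s14; s15-q>s19; s16-p>s10; s16-q>s20; s17-p>s20; s17-q>s17; s18-p>s14; s18-q>s21; s19-p>s14; s19-q>s22; s20-p>s22; s20-q>s20; s21-p>s14; s21-q>s23; s22-p>s23; s22-q>s22; s23-p>s23; s23-q>s23

Build one automaton per condition and run them in lockstep. One (4 states) tracks whether and how much of `qqq` has been seen; the other (6 states) tracks the count of `p`s, saturating at 5. Each combined state is a pair, one component from each; accept when both components accept.
          p    q  
>  s0     s1   s2 
   s1     s3   s4 
   s2     s1   s5 
   s3     s6   s7 
   s4     s3   s8 
   s5     s1   s9 
   s6    s10  s11 
   s7     s6  s12 
   s8     s3  s13 
   s9    s13   s9 
   s10   s14  s15 
   s11   s10  s16 
   s12    s6  s17 
   s13   s17  s13 
   s14   s14  s18 
   s15   s14  s19 
   s16   s10  s20 
   s17   s20  s17 
   s18   s14  s21 
   s19   s14  s22 
   s20   s22  s20 
   s21   s14  s23 
 * s22   s23  s22 
 * s23   s23  s23 
(> = start, * = accepting)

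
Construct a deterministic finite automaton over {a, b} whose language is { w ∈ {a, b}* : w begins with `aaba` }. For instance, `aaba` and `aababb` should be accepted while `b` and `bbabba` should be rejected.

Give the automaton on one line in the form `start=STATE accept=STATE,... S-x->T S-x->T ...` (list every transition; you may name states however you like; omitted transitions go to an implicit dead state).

Check the first 4 symbols one by one: q0 through q3 record how many have matched `aaba` so far; any wrong symbol goes to the dead state q5. After all 4 match we enter the accepting sink q4.
        a   b  
>  q0   q1  q5 
   q1   q2  q5 
   q2   q5  q3 
   q3   q4  q5 
 * q4   q4  q4 
   q5   q5  q5 
(> = start, * = accepting)

start=q0 accept=q4 q0-a->q1 q0-b->q5 q1-a->q2 q1-b->q5 q2-a->q5 q2-b->q3 q3-a->q4 q3-b->q5 q4-a->q4 q4-b->q4 q5-a->q5 q5-b->q5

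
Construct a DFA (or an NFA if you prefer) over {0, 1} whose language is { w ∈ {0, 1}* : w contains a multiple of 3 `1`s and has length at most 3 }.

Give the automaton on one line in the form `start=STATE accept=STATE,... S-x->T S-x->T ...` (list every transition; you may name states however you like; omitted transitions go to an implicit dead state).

Build one automaton per condition and run them in lockstep. The first has 3 states tracking the count of `1`s modulo 3; the second has 5 states tracking the input length, saturating at 4. A product state is a pair (one from each), accepting exactly when both do. Equivalent product states are then merged.
A 7-state machine:
        0   1  
>* q0   q1  q2 
 * q1   q3  q4 
   q2   q4  q5 
 * q3   q6  q4 
   q4   q4  q4 
   q5   q4  q6 
 * q6   q4  q4 
(> = start, * = accepting)

start=q0 accept=q0,q1,q3,q6 q0-0->q1 q0-1->q2 q1-0->q3 q1-1->q4 q2-0->q4 q2-1->q5 q3-0->q6 q3-1->q4 q4-0->q4 q4-1->q4 q5-0->q4 q5-1->q6 q6-0->q4 q6-1->q4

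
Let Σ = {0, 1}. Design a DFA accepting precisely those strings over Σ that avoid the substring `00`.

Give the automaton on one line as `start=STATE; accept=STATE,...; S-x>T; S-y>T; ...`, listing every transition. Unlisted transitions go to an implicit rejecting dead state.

start=q0; accept=q0,q1; q0-0>q1; q0-1>q0; q1-0>q2; q1-1>q0; q2-0>q2; q2-1>q2

This is the complement of 'contains `00`'. Use the same substring-matching states — q0 through q2 holding how much of `00` has just been matched — but flip the accepting set: everything except the trap q2 accepts.
        0   1  
>* q0   q1  q0 
 * q1   q2  q0 
   q2   q2  q2 
(> = start, * = accepting)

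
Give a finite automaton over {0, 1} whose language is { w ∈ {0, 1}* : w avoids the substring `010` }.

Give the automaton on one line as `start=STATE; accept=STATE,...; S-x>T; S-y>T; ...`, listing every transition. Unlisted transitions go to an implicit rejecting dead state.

start=q0; accept=q0,q1,q2; q0-0>q1; q0-1>q0; q1-0>q1; q1-1>q2; q2-0>q3; q2-1>q0; q3-0>q3; q3-1>q3

Track partial matches of the forbidden pattern `010`. State q3 is a dead state reached once `010` has occurred; every other state accepts. q0 means no part of `010` is currently matched.
With 4 states:
        0   1  
>* q0   q1  q0 
 * q1   q1  q2 
 * q2   q3  q0 
   q3   q3  q3 
(> = start, * = accepting)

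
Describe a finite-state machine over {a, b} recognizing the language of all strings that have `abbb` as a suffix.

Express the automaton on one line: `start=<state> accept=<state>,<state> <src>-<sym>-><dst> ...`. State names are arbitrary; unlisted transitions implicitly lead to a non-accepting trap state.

start=S0 accept=S4 S0-a->S1 S0-b->S0 S1-a->S1 S1-b->S2 S2-a->S1 S2-b->S3 S3-a->S1 S3-b->S4 S4-a->S1 S4-b->S0

Let each state record the length of the longest suffix of the input read so far that is also a prefix of `abbb`. S1 means the last symbol is `a`; S2 means the last 2 symbols are `ab`; S3 means the last 3 symbols are `abb`; S4 means the last 4 symbols are `abbb`. Accept only at S4, where the string currently ends in `abbb`.
A 5-state machine:
        a   b  
>  S0   S1  S0 
   S1   S1  S2 
   S2   S1  S3 
   S3   S1  S4 
 * S4   S1  S0 
(> = start, * = accepting)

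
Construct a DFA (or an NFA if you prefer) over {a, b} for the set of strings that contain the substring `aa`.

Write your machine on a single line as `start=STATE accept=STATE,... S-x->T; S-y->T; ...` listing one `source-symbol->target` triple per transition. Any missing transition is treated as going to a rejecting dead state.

start=S0; accept=S2; S0-a->S1; S0-b->S0; S1-a->S2; S1-b->S0; S2-a->S2; S2-b->S2

Track how much of `aa` has been matched so far: state S0 is no progress, S2 is the absorbing accept state reached once `aa` has occurred. Intermediate states record partial matches; on a mismatch, fall back to the longest reusable overlap.
With 3 states:
        a   b  
>  S0   S1  S0 
   S1   S2  S0 
 * S2   S2  S2 
(> = start, * = accepting)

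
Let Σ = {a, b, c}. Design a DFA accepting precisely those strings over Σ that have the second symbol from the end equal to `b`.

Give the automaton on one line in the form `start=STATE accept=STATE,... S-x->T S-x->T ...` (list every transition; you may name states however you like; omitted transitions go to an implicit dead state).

Because acceptance depends on a position counted from the end, the machine has to buffer the most recent 2 symbols. Make each state the string of the last up-to-2 symbols read; on input `x` shift the window left and append `x`. Accept when the buffered window has length 2 and begins with `b`.
          a    b    c  
>  q0     q1   q2   q3 
   q1     q4   q5   q6 
   q2     q7   q8   q9 
   q3    q10  q11  q12 
   q4     q4   q5   q6 
   q5     q7   q8   q9 
   q6    q10  q11  q12 
 * q7     q4   q5   q6 
 * q8     q7   q8   q9 
 * q9    q10  q11  q12 
   q10    q4   q5   q6 
   q11    q7   q8   q9 
   q12   q10  q11  q12 
(> = start, * = accepting)

start=q0 accept=q7,q8,q9 q0-a->q1 q0-b->q2 q0-c->q3 q1-a->q4 q1-b->q5 q1-c->q6 q2-a->q7 q2-b->q8 q2-c->q9 q3-a->q10 q3-b->q11 q3-c->q12 q4-a->q4 q4-b->q5 q4-c->q6 q5-a->q7 q5-b->q8 q5-c->q9 q6-a->q10 q6-b->q11 q6-c->q12 q7-a->q4 q7-b->q5 q7-c->q6 q8-a->q7 q8-b->q8 q8-c->q9 q9-a->q10 q9-b->q11 q9-c->q12 q10-a->q4 q10-b->q5 q10-c->q6 q11-a->q7 q11-b->q8 q11-c->q9 q12-a->q10 q12-b->q11 q12-c->q12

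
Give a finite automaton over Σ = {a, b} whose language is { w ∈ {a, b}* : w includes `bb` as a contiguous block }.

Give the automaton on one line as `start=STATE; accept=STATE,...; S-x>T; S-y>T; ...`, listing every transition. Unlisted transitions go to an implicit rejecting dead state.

start=s0; accept=s2; s0-a>s0; s0-b>s1; s1-a>s0; s1-b>s2; s2-a>s2; s2-b>s2

States s0..s1 record the length of the longest prefix of `bb` that matches the current input suffix. Reaching s2 means `bb` has been seen, and we stay there forever. Accept from s2.
        a   b  
>  s0   s0  s1 
   s1   s0  s2 
 * s2   s2  s2 
(> = start, * = accepting)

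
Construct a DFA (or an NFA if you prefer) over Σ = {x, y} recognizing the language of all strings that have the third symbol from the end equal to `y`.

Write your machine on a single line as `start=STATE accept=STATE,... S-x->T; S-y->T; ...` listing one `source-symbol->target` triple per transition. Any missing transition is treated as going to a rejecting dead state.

Because acceptance depends on a position counted from the end, the machine has to buffer the most recent 3 symbols. Make each state the string of the last up-to-3 symbols read; on input `x` shift the window left and append `x`. Accept when the buffered window has length 3 and begins with `y`.
With 15 states:
          x    y  
>  q0     q1   q2 
   q1     q3   q4 
   q2     q5   q6 
   q3     q7   q8 
   q4     q9  q10 
   q5    q11  q12 
   q6    q13  q14 
   q7     q7   q8 
   q8     q9  q10 
   q9    q11  q12 
   q10   q13  q14 
 * q11    q7   q8 
 * q12    q9  q10 
 * q13   q11  q12 
 * q14   q13  q14 
(> = start, * = accepting)

start=q0; accept=q11,q12,q13,q14; q0-x->q1; q0-y->q2; q1-x->q3; q1-y->q4; q2-x->q5; q2-y->q6; q3-x->q7; q3-y->q8; q4-x->q9; q4-y->q10; q5-x->q11; q5-y->q12; q6-x->q13; q6-y->q14; q7-x->q7; q7-y->q8; q8-x->q9; q8-y->q10; q9-x->q11; q9-y->q12; q10-x->q13; q10-y->q14; q11-x->q7; q11-y->q8; q12-x->q9; q12-y->q10; q13-x->q11; q13-y->q12; q14-x->q13; q14-y->q14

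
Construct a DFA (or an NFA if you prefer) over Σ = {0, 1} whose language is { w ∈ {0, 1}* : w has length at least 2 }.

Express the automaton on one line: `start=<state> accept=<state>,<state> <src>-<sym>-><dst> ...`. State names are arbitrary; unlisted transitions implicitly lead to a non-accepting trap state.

start=q0 accept=q2,q3 q0-0->q1 q0-1->q1 q1-0->q2 q1-1->q2 q2-0->q3 q2-1->q3 q3-0->q3 q3-1->q3

We only need to distinguish lengths 0, 1, …, 2, and '>2'. Chain q0 → q1 → q2 → q3 on every symbol, with q3 looping. Accepting states: {q2, q3}.
With 4 states:
        0   1  
>  q0   q1  q1 
   q1   q2  q2 
 * q2   q3  q3 
 * q3   q3  q3 
(> = start, * = accepting)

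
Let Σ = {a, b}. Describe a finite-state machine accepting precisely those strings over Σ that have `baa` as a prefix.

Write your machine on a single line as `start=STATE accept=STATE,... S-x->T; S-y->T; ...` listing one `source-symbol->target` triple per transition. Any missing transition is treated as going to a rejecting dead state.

Walk along `baa` while the input agrees: from q0 take `b` to q1, and so on. Any deviation drops to the rejecting sink q4. Once q3 is reached the prefix is confirmed and every continuation is accepted.
With 5 states:
        a   b  
>  q0   q4  q1 
   q1   q2  q4 
   q2   q3  q4 
 * q3   q3  q3 
   q4   q4  q4 
(> = start, * = accepting)

start=q0; accept=q3; q0-a->q4; q0-b->q1; q1-a->q2; q1-b->q4; q2-a->q3; q2-b->q4; q3-a->q3; q3-b->q3; q4-a->q4; q4-b->q4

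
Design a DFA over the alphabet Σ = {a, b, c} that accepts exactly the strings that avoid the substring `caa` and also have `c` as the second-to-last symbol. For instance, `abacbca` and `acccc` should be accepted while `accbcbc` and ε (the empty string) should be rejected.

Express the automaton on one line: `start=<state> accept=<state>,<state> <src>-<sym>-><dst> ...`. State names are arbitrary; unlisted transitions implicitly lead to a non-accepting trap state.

Build one automaton per condition and run them in lockstep. The first has 4 states tracking partial matches of the forbidden pattern `caa`; the second has 13 states tracking the last 2 symbols read. A product state is a pair (one from each), accepting exactly when both do.
22 states suffice.
          a    b    c  
>  s0     s1   s2   s3 
   s1     s4   s5   s6 
   s2     s7   s8   s9 
   s3    s10  s11  s12 
   s4     s4   s5   s6 
   s5     s7   s8   s9 
   s6    s10  s11  s12 
   s7     s4   s5   s6 
   s8     s7   s8   s9 
   s9    s10  s11  s12 
 * s10   s13   s5   s6 
 * s11    s7   s8   s9 
 * s12   s10  s11  s12 
   s13   s13  s14  s15 
   s14   s16  s17  s18 
   s15   s19  s20  s21 
   s16   s13  s14  s15 
   s17   s16  s17  s18 
   s18   s19  s20  s21 
   s19   s13  s14  s15 
   s20   s16  s17  s18 
   s21   s19  s20  s21 
(> = start, * = accepting)

start=s0 accept=s10,s11,s12 s0-a->s1 s0-b->s2 s0-c->s3 s1-a->s4 s1-b->s5 s1-c->s6 s2-a->s7 s2-b->s8 s2-c->s9 s3-a->s10 s3-b->s11 s3-c->s12 s4-a->s4 s4-b->s5 s4-c->s6 s5-a->s7 s5-b->s8 s5-c->s9 s6-a->s10 s6-b->s11 s6-c->s12 s7-a->s4 s7-b->s5 s7-c->s6 s8-a->s7 s8-b->s8 s8-c->s9 s9-a->s10 s9-b->s11 s9-c->s12 s10-a->s13 s10-b->s5 s10-c->s6 s11-a->s7 s11-b->s8 s11-c->s9 s12-a->s10 s12-b->s11 s12-c->s12 s13-a->s13 s13-b->s14 s13-c->s15 s14-a->s16 s14-b->s17 s14-c->s18 s15-a->s19 s15-b->s20 s15-c->s21 s16-a->s13 s16-b->s14 s16-c->s15 s17-a->s16 s17-b->s17 s17-c->s18 s18-a->s19 s18-b->s20 s18-c->s21 s19-a->s13 s19-b->s14 s19-c->s15 s20-a->s16 s20-b->s17 s20-c->s18 s21-a->s19 s21-b->s20 s21-c->s21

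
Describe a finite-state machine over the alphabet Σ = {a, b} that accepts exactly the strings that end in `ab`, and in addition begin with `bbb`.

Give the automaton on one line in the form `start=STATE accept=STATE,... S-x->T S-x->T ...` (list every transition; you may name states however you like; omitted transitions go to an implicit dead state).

start=q0 accept=q6 q0-a->q1 q0-b->q2 q1-a->q1 q1-b->q1 q2-a->q1 q2-b->q3 q3-a->q1 q3-b->q4 q4-a->q5 q4-b->q4 q5-a->q5 q5-b->q6 q6-a->q5 q6-b->q4

Run two small machines in parallel and take their product. One (3 states) tracks how much of the suffix `ab` has currently been matched; the other (5 states) tracks whether the input so far still matches the prefix `bbb`. Each combined state is a pair, one component from each; accept when both components accept. After merging equivalent states the machine shrinks.
7 states suffice.
        a   b  
>  q0   q1  q2 
   q1   q1  q1 
   q2   q1  q3 
   q3   q1  q4 
   q4   q5  q4 
   q5   q5  q6 
 * q6   q5  q4 
(> = start, * = accepting)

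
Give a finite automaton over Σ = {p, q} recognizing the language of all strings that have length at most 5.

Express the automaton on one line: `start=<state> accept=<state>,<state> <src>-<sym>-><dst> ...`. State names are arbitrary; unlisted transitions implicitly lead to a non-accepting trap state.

We only need to distinguish lengths 0, 1, …, 5, and '>5'. Chain S0 → S1 → S2 → S3 → S4 → S5 → S6 on every symbol, with S6 looping. Accepting states: {S0, S1, S2, S3, S4, S5}.
A 7-state machine:
        p   q  
>* S0   S1  S1 
 * S1   S2  S2 
 * S2   S3  S3 
 * S3   S4  S4 
 * S4   S5  S5 
 * S5   S6  S6 
   S6   S6  S6 
(> = start, * = accepting)

start=S0 accept=S0,S1,S2,S3,S4,S5 S0-p->S1 S0-q->S1 S1-p->S2 S1-q->S2 S2-p->S3 S2-q->S3 S3-p->S4 S3-q->S4 S4-p->S5 S4-q->S5 S5-p->S6 S5-q->S6 S6-p->S6 S6-q->S6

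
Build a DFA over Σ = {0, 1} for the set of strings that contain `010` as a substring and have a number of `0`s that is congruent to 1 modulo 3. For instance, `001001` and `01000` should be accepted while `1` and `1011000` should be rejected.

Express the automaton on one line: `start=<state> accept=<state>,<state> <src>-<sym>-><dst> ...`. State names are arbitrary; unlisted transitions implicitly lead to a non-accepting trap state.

start=A accept=L A-0->B A-1->A B-0->C B-1->D C-0->E C-1->F D-0->G D-1->H E-0->B E-1->I F-0->J F-1->K G-0->J G-1->G H-0->C H-1->H I-0->L I-1->A J-0->L J-1->J K-0->E K-1->K L-0->G L-1->L

Build one automaton per condition and run them in lockstep. The first has 4 states tracking whether and how much of `010` has been seen; the second has 3 states tracking the count of `0`s modulo 3. A product state is a pair (one from each), accepting exactly when both do.
       0  1 
>  A   B  A 
   B   C  D 
   C   E  F 
   D   G  H 
   E   B  I 
   F   J  K 
   G   J  G 
   H   C  H 
   I   L  A 
   J   L  J 
   K   E  K 
 * L   G  L 
(> = start, * = accepting)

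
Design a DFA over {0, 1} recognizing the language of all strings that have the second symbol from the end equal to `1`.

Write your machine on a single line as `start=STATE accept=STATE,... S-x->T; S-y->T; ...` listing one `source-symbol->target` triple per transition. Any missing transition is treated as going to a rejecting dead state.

start=q0; accept=q5,q6; q0-0->q1; q0-1->q2; q1-0->q3; q1-1->q4; q2-0->q5; q2-1->q6; q3-0->q3; q3-1->q4; q4-0->q5; q4-1->q6; q5-0->q3; q5-1->q4; q6-0->q5; q6-1->q6

Because acceptance depends on a position counted from the end, the machine has to buffer the most recent 2 symbols. Make each state the string of the last up-to-2 symbols read; on input `x` shift the window left and append `x`. Accept when the buffered window has length 2 and begins with `1`.
With 7 states:
        0   1  
>  q0   q1  q2 
   q1   q3  q4 
   q2   q5  q6 
   q3   q3  q4 
   q4   q5  q6 
 * q5   q3  q4 
 * q6   q5  q6 
(> = start, * = accepting)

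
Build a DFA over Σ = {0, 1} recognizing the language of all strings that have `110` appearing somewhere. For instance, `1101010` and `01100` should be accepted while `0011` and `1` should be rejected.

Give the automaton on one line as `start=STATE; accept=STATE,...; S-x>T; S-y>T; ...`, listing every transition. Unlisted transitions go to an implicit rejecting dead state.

start=s0; accept=s3; s0-0>s0; s0-1>s1; s1-0>s0; s1-1>s2; s2-0>s3; s2-1>s2; s3-0>s3; s3-1>s3

States s0..s2 record the length of the longest prefix of `110` that matches the current input suffix. Reaching s3 means `110` has been seen, and we stay there forever. Accept from s3.
With 4 states:
        0   1  
>  s0   s0  s1 
   s1   s0  s2 
   s2   s3  s2 
 * s3   s3  s3 
(> = start, * = accepting)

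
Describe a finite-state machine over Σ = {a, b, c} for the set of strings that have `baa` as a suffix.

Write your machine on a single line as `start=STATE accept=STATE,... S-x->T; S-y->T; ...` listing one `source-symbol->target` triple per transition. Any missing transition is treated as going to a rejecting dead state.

Remember how much of `baa` the current input suffix matches. State q0 means no match yet; q1 means the last symbol is `b`; q2 means the last 2 symbols are `ba`; q3 means the last 3 symbols are `baa`. Only q3 accepts. On a mismatch, fall back to the longest proper suffix that is still a prefix of `baa`.
With 4 states:
        a   b   c  
>  q0   q0  q1  q0 
   q1   q2  q1  q0 
   q2   q3  q1  q0 
 * q3   q0  q1  q0 
(> = start, * = accepting)

start=q0; accept=q3; q0-a->q0; q0-b->q1; q0-c->q0; q1-a->q2; q1-b->q1; q1-c->q0; q2-a->q3; q2-b->q1; q2-c->q0; q3-a->q0; q3-b->q1; q3-c->q0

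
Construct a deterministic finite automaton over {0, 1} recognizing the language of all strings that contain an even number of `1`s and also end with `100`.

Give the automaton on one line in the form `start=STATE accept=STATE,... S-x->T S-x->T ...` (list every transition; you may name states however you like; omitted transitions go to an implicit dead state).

Handle the two conditions separately and then intersect. The first has 2 states tracking the count of `1`s modulo 2; the second has 4 states tracking how much of the suffix `100` has currently been matched. A product state is a pair (one from each), accepting exactly when both do. Equivalent product states are then merged.
A 5-state machine:
        0   1  
>  q0   q0  q1 
   q1   q1  q2 
   q2   q3  q1 
   q3   q4  q1 
 * q4   q0  q1 
(> = start, * = accepting)

start=q0 accept=q4 q0-0->q0 q0-1->q1 q1-0->q1 q1-1->q2 q2-0->q3 q2-1->q1 q3-0->q4 q3-1->q1 q4-0->q0 q4-1->q1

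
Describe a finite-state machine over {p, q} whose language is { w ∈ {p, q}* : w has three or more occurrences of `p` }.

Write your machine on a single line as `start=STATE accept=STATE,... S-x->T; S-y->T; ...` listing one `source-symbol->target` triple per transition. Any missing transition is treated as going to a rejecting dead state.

Only the number of `p`s matters, and only up to 4. Make a chain S0 → S1 → S2 → S3 → S4 advanced by each `p` (with S4 absorbing); every other symbol self-loops. The accepting set is {S3, S4}.
With 5 states:
        p   q  
>  S0   S1  S0 
   S1   S2  S1 
   S2   S3  S2 
 * S3   S4  S3 
 * S4   S4  S4 
(> = start, * = accepting)

start=S0; accept=S3,S4; S0-p->S1; S0-q->S0; S1-p->S2; S1-q->S1; S2-p->S3; S2-q->S2; S3-p->S4; S3-q->S3; S4-p->S4; S4-q->S4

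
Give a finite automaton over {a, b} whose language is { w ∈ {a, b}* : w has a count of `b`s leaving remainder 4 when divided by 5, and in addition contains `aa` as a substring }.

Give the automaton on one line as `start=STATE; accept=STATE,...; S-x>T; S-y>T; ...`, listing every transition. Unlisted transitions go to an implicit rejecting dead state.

Run two small machines in parallel and take their product. The first has 5 states tracking the count of `b`s modulo 5; the second has 3 states tracking whether and how much of `aa` has been seen. A product state is a pair (one from each), accepting exactly when both do.
15 states suffice.
          a    b  
>  s0     s1   s2 
   s1     s3   s2 
   s2     s4   s5 
   s3     s3   s6 
   s4     s6   s5 
   s5     s7   s8 
   s6     s6   s9 
   s7     s9   s8 
   s8    s10  s11 
   s9     s9  s12 
   s10   s12  s11 
   s11   s13   s0 
   s12   s12  s14 
   s13   s14   s0 
 * s14   s14   s3 
(> = start, * = accepting)

start=s0; accept=s14; s0-a>s1; s0-b>s2; s1-a>s3; s1-b>s2; s2-a>s4; s2-b>s5; s3-a>s3; s3-b>s6; s4-a>s6; s4-b>s5; s5-a>s7; s5-b>s8; s6-a>s6; s6-b>s9; s7-a>s9; s7-b>s8; s8-a>s10; s8-b>s11; s9-a>s9; s9-b>s12; s10-a>s12; s10-b>s11; s11-a>s13; s11-b>s0; s12-a>s12; s12-b>s14; s13-a>s14; s13-b>s0; s14-a>s14; s14-b>s3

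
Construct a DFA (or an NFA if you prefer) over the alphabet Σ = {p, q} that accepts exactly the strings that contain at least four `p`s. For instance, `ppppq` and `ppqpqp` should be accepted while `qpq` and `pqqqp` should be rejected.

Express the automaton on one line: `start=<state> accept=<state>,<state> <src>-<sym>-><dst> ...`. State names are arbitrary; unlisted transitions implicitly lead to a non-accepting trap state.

Only the number of `p`s matters, and only up to 5. Make a chain S0 → S1 → S2 → S3 → S4 → S5 advanced by each `p` (with S5 absorbing); every other symbol self-loops. The accepting set is {S4, S5}.
        p   q  
>  S0   S1  S0 
   S1   S2  S1 
   S2   S3  S2 
   S3   S4  S3 
 * S4   S5  S4 
 * S5   S5  S5 
(> = start, * = accepting)

start=S0 accept=S4,S5 S0-p->S1 S0-q->S0 S1-p->S2 S1-q->S1 S2-p->S3 S2-q->S2 S3-p->S4 S3-q->S3 S4-p->S5 S4-q->S4 S5-p->S5 S5-q->S5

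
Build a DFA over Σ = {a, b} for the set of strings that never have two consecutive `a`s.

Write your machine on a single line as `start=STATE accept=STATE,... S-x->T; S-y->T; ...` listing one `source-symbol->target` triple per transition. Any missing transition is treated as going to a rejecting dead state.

start=S0; accept=S0,S1; S0-a->S1; S0-b->S0; S1-a->S2; S1-b->S0; S2-a->S2; S2-b->S2

Track partial matches of the forbidden pattern `aa`. State S2 is a dead state reached once `aa` has occurred; every other state accepts. S0 means no part of `aa` is currently matched.
3 states suffice.
        a   b  
>* S0   S1  S0 
 * S1   S2  S0 
   S2   S2  S2 
(> = start, * = accepting)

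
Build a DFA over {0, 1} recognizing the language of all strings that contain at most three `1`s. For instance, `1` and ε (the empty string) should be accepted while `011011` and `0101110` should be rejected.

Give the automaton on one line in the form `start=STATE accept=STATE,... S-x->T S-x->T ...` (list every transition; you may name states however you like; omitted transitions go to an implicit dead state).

start=q0 accept=q0,q1,q2,q3 q0-0->q0 q0-1->q1 q1-0->q1 q1-1->q2 q2-0->q2 q2-1->q3 q3-0->q3 q3-1->q4 q4-0->q4 q4-1->q4

Count `1`s, saturating at 4: states q0 through q3 mean 0 through 3 `1`s seen; q4 means more than 3. Each `1` increments (capped at q4); other symbols loop. Accept from {q0, q1, q2, q3}.
        0   1  
>* q0   q0  q1 
 * q1   q1  q2 
 * q2   q2  q3 
 * q3   q3  q4 
   q4   q4  q4 
(> = start, * = accepting)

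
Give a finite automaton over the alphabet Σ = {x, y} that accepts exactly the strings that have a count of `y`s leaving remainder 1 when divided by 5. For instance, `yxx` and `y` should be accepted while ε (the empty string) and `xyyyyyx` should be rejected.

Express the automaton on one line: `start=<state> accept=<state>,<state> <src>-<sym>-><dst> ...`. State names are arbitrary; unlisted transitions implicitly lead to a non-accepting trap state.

start=A accept=B A-x->A A-y->B B-x->B B-y->C C-x->C C-y->D D-x->D D-y->E E-x->E E-y->A

The only thing that matters is how many `y`s have appeared, reduced mod 5. Use one state per residue: A for 0, …, E for 4. Reading `y` moves to the next residue; anything else stays put. B is accepting.
       x  y 
>  A   A  B 
 * B   B  C 
   C   C  D 
   D   D  E 
   E   E  A 
(> = start, * = accepting)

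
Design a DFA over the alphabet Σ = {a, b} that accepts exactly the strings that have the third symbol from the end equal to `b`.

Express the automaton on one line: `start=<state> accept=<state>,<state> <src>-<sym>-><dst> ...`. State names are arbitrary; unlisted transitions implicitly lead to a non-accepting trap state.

start=s0 accept=s11,s12,s13,s14 s0-a->s1 s0-b->s2 s1-a->s3 s1-b->s4 s2-a->s5 s2-b->s6 s3-a->s7 s3-b->s8 s4-a->s9 s4-b->s10 s5-a->s11 s5-b->s12 s6-a->s13 s6-b->s14 s7-a->s7 s7-b->s8 s8-a->s9 s8-b->s10 s9-a->s11 s9-b->s12 s10-a->s13 s10-b->s14 s11-a->s7 s11-b->s8 s12-a->s9 s12-b->s10 s13-a->s11 s13-b->s12 s14-a->s13 s14-b->s14

A DFA must remember the last 3 symbols (since which symbol is third-to-last isn't known until the input ends). Use one state per possible window of the last ≤3 symbols; accept from those whose window starts with `b`.
15 states suffice.
          a    b  
>  s0     s1   s2 
   s1     s3   s4 
   s2     s5   s6 
   s3     s7   s8 
   s4     s9  s10 
   s5    s11  s12 
   s6    s13  s14 
   s7     s7   s8 
   s8     s9  s10 
   s9    s11  s12 
   s10   s13  s14 
 * s11    s7   s8 
 * s12    s9  s10 
 * s13   s11  s12 
 * s14   s13  s14 
(> = start, * = accepting)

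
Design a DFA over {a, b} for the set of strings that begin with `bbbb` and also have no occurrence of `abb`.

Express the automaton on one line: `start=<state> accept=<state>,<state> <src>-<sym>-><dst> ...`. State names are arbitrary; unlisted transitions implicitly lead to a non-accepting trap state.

start=q0 accept=q5,q6,q7 q0-a->q1 q0-b->q2 q1-a->q1 q1-b->q1 q2-a->q1 q2-b->q3 q3-a->q1 q3-b->q4 q4-a->q1 q4-b->q5 q5-a->q6 q5-b->q5 q6-a->q6 q6-b->q7 q7-a->q6 q7-b->q1

Build one automaton per condition and run them in lockstep. The first has 6 states tracking whether the input so far still matches the prefix `bbbb`; the second has 4 states tracking partial matches of the forbidden pattern `abb`. A product state is a pair (one from each), accepting exactly when both do. After merging equivalent states the machine shrinks.
With 8 states:
        a   b  
>  q0   q1  q2 
   q1   q1  q1 
   q2   q1  q3 
   q3   q1  q4 
   q4   q1  q5 
 * q5   q6  q5 
 * q6   q6  q7 
 * q7   q6  q1 
(> = start, * = accepting)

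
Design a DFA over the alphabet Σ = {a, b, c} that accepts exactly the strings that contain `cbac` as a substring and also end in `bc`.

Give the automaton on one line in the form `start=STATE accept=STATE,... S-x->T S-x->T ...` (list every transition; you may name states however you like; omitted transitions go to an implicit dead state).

start=q0 accept=q8 q0-a->q0 q0-b->q1 q0-c->q2 q1-a->q0 q1-b->q1 q1-c->q3 q2-a->q0 q2-b->q4 q2-c->q2 q3-a->q0 q3-b->q4 q3-c->q2 q4-a->q5 q4-b->q1 q4-c->q3 q5-a->q0 q5-b->q1 q5-c->q6 q6-a->q6 q6-b->q7 q6-c->q6 q7-a->q6 q7-b->q7 q7-c->q8 q8-a->q6 q8-b->q7 q8-c->q6

Handle the two conditions separately and then intersect. One (5 states) tracks whether and how much of `cbac` has been seen; the other (3 states) tracks how much of the suffix `bc` has currently been matched. Each combined state is a pair, one component from each; accept when both components accept.
A 9-state machine:
        a   b   c  
>  q0   q0  q1  q2 
   q1   q0  q1  q3 
   q2   q0  q4  q2 
   q3   q0  q4  q2 
   q4   q5  q1  q3 
   q5   q0  q1  q6 
   q6   q6  q7  q6 
   q7   q6  q7  q8 
 * q8   q6  q7  q6 
(> = start, * = accepting)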